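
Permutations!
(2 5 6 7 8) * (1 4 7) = (1 4 7 8 2 5 6) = [0, 4, 5, 3, 7, 6, 1, 8, 2]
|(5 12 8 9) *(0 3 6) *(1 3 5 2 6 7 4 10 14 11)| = |(0 5 12 8 9 2 6)(1 3 7 4 10 14 11)| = 7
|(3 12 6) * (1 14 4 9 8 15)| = 6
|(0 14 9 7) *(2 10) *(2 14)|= |(0 2 10 14 9 7)|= 6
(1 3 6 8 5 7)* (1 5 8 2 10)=[0, 3, 10, 6, 4, 7, 2, 5, 8, 9, 1]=(1 3 6 2 10)(5 7)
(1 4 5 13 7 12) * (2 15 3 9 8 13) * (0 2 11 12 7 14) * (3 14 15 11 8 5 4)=(0 2 11 12 1 3 9 5 8 13 15 14)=[2, 3, 11, 9, 4, 8, 6, 7, 13, 5, 10, 12, 1, 15, 0, 14]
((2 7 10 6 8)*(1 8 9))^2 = (1 2 10 9 8 7 6)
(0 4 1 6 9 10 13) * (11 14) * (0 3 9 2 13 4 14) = [14, 6, 13, 9, 1, 5, 2, 7, 8, 10, 4, 0, 12, 3, 11] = (0 14 11)(1 6 2 13 3 9 10 4)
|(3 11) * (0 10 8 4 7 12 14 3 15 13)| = |(0 10 8 4 7 12 14 3 11 15 13)| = 11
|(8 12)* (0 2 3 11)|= 4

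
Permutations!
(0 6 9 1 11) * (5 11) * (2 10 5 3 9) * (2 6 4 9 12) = (0 4 9 1 3 12 2 10 5 11) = [4, 3, 10, 12, 9, 11, 6, 7, 8, 1, 5, 0, 2]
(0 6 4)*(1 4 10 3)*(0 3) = [6, 4, 2, 1, 3, 5, 10, 7, 8, 9, 0] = (0 6 10)(1 4 3)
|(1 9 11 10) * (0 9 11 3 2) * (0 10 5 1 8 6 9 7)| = |(0 7)(1 11 5)(2 10 8 6 9 3)| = 6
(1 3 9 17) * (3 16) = [0, 16, 2, 9, 4, 5, 6, 7, 8, 17, 10, 11, 12, 13, 14, 15, 3, 1] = (1 16 3 9 17)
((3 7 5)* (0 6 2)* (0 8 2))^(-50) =(8)(3 7 5)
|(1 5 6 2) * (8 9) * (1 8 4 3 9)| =15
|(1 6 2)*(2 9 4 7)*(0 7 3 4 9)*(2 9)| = 6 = |(0 7 9 2 1 6)(3 4)|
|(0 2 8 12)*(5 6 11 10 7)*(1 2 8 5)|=|(0 8 12)(1 2 5 6 11 10 7)|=21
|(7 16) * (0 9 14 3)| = |(0 9 14 3)(7 16)| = 4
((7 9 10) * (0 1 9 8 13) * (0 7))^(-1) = ((0 1 9 10)(7 8 13))^(-1) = (0 10 9 1)(7 13 8)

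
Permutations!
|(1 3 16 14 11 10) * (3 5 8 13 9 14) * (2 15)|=|(1 5 8 13 9 14 11 10)(2 15)(3 16)|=8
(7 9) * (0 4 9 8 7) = (0 4 9)(7 8) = [4, 1, 2, 3, 9, 5, 6, 8, 7, 0]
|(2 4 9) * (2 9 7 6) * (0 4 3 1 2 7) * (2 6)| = 10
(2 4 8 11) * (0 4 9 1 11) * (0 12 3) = (0 4 8 12 3)(1 11 2 9) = [4, 11, 9, 0, 8, 5, 6, 7, 12, 1, 10, 2, 3]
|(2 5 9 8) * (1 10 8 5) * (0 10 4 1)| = 4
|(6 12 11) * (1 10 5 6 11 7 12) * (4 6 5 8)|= |(1 10 8 4 6)(7 12)|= 10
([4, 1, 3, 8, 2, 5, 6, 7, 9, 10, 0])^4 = (0 8 4 9 2 10 3)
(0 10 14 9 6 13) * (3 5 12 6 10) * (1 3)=(0 1 3 5 12 6 13)(9 10 14)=[1, 3, 2, 5, 4, 12, 13, 7, 8, 10, 14, 11, 6, 0, 9]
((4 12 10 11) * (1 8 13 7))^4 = (13)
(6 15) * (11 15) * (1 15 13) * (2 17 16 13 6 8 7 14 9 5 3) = (1 15 8 7 14 9 5 3 2 17 16 13)(6 11) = [0, 15, 17, 2, 4, 3, 11, 14, 7, 5, 10, 6, 12, 1, 9, 8, 13, 16]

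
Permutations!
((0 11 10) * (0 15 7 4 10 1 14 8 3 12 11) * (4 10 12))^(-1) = (1 11 12 4 3 8 14)(7 15 10)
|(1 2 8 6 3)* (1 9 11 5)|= 8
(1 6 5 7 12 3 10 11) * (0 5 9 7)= (0 5)(1 6 9 7 12 3 10 11)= [5, 6, 2, 10, 4, 0, 9, 12, 8, 7, 11, 1, 3]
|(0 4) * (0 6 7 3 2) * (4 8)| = |(0 8 4 6 7 3 2)| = 7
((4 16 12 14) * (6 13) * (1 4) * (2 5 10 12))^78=(1 12 5 16)(2 4 14 10)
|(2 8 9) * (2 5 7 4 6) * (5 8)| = 10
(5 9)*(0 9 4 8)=(0 9 5 4 8)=[9, 1, 2, 3, 8, 4, 6, 7, 0, 5]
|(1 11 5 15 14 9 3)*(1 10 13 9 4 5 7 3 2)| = |(1 11 7 3 10 13 9 2)(4 5 15 14)| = 8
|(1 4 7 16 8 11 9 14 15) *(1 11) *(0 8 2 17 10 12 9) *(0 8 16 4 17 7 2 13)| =9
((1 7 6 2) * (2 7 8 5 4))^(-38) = (1 5 2 8 4) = ((1 8 5 4 2)(6 7))^(-38)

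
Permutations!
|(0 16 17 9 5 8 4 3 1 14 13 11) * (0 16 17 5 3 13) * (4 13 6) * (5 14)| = 22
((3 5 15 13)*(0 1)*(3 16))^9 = (0 1)(3 16 13 15 5)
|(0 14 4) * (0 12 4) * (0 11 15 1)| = 10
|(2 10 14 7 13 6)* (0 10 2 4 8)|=|(0 10 14 7 13 6 4 8)|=8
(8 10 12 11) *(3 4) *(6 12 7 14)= (3 4)(6 12 11 8 10 7 14)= [0, 1, 2, 4, 3, 5, 12, 14, 10, 9, 7, 8, 11, 13, 6]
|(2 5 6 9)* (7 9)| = |(2 5 6 7 9)| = 5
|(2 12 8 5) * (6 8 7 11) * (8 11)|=|(2 12 7 8 5)(6 11)|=10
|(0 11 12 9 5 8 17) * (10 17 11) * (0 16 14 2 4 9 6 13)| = |(0 10 17 16 14 2 4 9 5 8 11 12 6 13)| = 14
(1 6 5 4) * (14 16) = (1 6 5 4)(14 16) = [0, 6, 2, 3, 1, 4, 5, 7, 8, 9, 10, 11, 12, 13, 16, 15, 14]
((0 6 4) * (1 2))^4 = (0 6 4)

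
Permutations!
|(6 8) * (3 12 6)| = 4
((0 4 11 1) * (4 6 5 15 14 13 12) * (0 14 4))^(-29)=((0 6 5 15 4 11 1 14 13 12))^(-29)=(0 6 5 15 4 11 1 14 13 12)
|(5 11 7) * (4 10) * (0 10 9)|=|(0 10 4 9)(5 11 7)|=12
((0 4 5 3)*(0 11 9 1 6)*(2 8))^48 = ((0 4 5 3 11 9 1 6)(2 8))^48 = (11)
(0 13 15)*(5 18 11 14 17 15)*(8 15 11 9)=(0 13 5 18 9 8 15)(11 14 17)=[13, 1, 2, 3, 4, 18, 6, 7, 15, 8, 10, 14, 12, 5, 17, 0, 16, 11, 9]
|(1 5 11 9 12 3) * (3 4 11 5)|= |(1 3)(4 11 9 12)|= 4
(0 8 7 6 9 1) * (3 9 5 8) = (0 3 9 1)(5 8 7 6) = [3, 0, 2, 9, 4, 8, 5, 6, 7, 1]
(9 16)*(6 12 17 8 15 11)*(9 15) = (6 12 17 8 9 16 15 11) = [0, 1, 2, 3, 4, 5, 12, 7, 9, 16, 10, 6, 17, 13, 14, 11, 15, 8]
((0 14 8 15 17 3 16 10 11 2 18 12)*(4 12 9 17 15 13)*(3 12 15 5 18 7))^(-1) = (0 12 17 9 18 5 15 4 13 8 14)(2 11 10 16 3 7) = ((0 14 8 13 4 15 5 18 9 17 12)(2 7 3 16 10 11))^(-1)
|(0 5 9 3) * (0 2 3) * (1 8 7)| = 6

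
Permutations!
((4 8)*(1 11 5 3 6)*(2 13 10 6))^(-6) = ((1 11 5 3 2 13 10 6)(4 8))^(-6) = (1 5 2 10)(3 13 6 11)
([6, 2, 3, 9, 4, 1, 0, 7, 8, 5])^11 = [6, 2, 3, 9, 4, 1, 0, 7, 8, 5]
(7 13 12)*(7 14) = (7 13 12 14) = [0, 1, 2, 3, 4, 5, 6, 13, 8, 9, 10, 11, 14, 12, 7]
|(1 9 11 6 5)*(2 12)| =|(1 9 11 6 5)(2 12)| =10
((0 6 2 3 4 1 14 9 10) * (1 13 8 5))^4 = (0 4 1)(2 8 9)(3 5 10)(6 13 14)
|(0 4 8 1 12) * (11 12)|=|(0 4 8 1 11 12)|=6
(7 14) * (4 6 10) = (4 6 10)(7 14) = [0, 1, 2, 3, 6, 5, 10, 14, 8, 9, 4, 11, 12, 13, 7]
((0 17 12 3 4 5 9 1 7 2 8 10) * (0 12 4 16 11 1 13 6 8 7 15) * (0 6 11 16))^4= ((0 17 4 5 9 13 11 1 15 6 8 10 12 3)(2 7))^4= (0 9 15 12 4 11 8)(1 10 17 13 6 3 5)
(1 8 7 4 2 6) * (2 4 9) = [0, 8, 6, 3, 4, 5, 1, 9, 7, 2] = (1 8 7 9 2 6)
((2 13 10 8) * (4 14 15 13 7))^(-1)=(2 8 10 13 15 14 4 7)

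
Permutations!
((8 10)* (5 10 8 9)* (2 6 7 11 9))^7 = (11)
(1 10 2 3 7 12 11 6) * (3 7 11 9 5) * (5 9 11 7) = (1 10 2 5 3 7 12 11 6) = [0, 10, 5, 7, 4, 3, 1, 12, 8, 9, 2, 6, 11]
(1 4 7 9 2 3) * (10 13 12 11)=(1 4 7 9 2 3)(10 13 12 11)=[0, 4, 3, 1, 7, 5, 6, 9, 8, 2, 13, 10, 11, 12]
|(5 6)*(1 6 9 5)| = 2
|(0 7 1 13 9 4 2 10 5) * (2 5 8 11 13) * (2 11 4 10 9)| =11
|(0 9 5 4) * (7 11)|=|(0 9 5 4)(7 11)|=4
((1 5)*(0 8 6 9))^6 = ((0 8 6 9)(1 5))^6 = (0 6)(8 9)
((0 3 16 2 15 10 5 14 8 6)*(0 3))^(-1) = ((2 15 10 5 14 8 6 3 16))^(-1) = (2 16 3 6 8 14 5 10 15)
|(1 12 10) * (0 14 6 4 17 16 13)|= |(0 14 6 4 17 16 13)(1 12 10)|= 21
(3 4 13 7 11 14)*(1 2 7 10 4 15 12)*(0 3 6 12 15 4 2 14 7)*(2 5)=(15)(0 3 4 13 10 5 2)(1 14 6 12)(7 11)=[3, 14, 0, 4, 13, 2, 12, 11, 8, 9, 5, 7, 1, 10, 6, 15]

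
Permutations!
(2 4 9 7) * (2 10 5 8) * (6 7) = [0, 1, 4, 3, 9, 8, 7, 10, 2, 6, 5] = (2 4 9 6 7 10 5 8)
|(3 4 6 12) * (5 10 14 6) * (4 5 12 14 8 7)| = |(3 5 10 8 7 4 12)(6 14)| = 14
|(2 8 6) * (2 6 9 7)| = |(2 8 9 7)| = 4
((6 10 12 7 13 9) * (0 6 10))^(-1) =(0 6)(7 12 10 9 13)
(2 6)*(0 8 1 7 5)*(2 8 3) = (0 3 2 6 8 1 7 5) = [3, 7, 6, 2, 4, 0, 8, 5, 1]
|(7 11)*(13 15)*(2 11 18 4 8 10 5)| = 8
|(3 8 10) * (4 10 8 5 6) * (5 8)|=|(3 8 5 6 4 10)|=6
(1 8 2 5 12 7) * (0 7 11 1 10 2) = (0 7 10 2 5 12 11 1 8) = [7, 8, 5, 3, 4, 12, 6, 10, 0, 9, 2, 1, 11]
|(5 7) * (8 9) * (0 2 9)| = |(0 2 9 8)(5 7)| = 4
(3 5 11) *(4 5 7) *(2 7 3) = (2 7 4 5 11) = [0, 1, 7, 3, 5, 11, 6, 4, 8, 9, 10, 2]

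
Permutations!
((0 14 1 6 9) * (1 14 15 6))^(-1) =((0 15 6 9))^(-1) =(0 9 6 15)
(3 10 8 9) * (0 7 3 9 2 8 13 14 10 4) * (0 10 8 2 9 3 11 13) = (0 7 11 13 14 8 9 3 4 10) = [7, 1, 2, 4, 10, 5, 6, 11, 9, 3, 0, 13, 12, 14, 8]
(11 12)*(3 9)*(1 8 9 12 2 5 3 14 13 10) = (1 8 9 14 13 10)(2 5 3 12 11) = [0, 8, 5, 12, 4, 3, 6, 7, 9, 14, 1, 2, 11, 10, 13]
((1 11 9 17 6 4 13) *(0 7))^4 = (1 6 11 4 9 13 17)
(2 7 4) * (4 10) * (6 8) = (2 7 10 4)(6 8) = [0, 1, 7, 3, 2, 5, 8, 10, 6, 9, 4]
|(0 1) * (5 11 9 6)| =4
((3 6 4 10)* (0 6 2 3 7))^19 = (0 7 10 4 6)(2 3) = ((0 6 4 10 7)(2 3))^19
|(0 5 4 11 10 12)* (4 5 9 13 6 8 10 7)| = |(0 9 13 6 8 10 12)(4 11 7)| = 21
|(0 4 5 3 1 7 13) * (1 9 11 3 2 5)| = 30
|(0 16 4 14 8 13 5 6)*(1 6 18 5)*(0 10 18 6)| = 28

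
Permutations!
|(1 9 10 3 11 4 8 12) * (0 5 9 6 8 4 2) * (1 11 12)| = 24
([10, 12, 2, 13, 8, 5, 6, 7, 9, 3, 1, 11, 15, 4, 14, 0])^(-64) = (0 10 1 12 15)(3 13 4 8 9)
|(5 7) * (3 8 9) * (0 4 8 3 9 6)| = |(9)(0 4 8 6)(5 7)| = 4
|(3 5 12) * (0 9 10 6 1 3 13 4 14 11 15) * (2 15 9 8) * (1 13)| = 28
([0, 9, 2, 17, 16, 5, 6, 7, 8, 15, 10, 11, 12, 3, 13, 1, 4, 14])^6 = [0, 1, 2, 14, 4, 5, 6, 7, 8, 9, 10, 11, 12, 17, 3, 15, 16, 13]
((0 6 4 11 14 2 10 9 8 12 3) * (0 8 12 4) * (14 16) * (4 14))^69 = ((0 6)(2 10 9 12 3 8 14)(4 11 16))^69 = (16)(0 6)(2 14 8 3 12 9 10)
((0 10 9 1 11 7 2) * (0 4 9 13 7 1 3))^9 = (0 10 13 7 2 4 9 3)(1 11) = ((0 10 13 7 2 4 9 3)(1 11))^9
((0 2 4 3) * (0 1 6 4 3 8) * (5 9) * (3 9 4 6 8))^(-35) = ((0 2 9 5 4 3 1 8))^(-35) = (0 3 9 8 4 2 1 5)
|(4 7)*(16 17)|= |(4 7)(16 17)|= 2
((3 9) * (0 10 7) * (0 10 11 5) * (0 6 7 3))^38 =((0 11 5 6 7 10 3 9))^38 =(0 3 7 5)(6 11 9 10)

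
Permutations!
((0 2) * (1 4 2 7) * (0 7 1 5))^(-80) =(0 7 4)(1 5 2)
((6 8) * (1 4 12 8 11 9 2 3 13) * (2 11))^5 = (1 2 12 13 6 4 3 8)(9 11)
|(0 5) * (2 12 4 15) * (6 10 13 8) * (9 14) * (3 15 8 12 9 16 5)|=|(0 3 15 2 9 14 16 5)(4 8 6 10 13 12)|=24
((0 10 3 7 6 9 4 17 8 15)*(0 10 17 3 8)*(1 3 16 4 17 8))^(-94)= (0 7 15 9 1)(3 8 6 10 17)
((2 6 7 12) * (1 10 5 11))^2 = ((1 10 5 11)(2 6 7 12))^2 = (1 5)(2 7)(6 12)(10 11)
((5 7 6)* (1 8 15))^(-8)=(1 8 15)(5 7 6)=((1 8 15)(5 7 6))^(-8)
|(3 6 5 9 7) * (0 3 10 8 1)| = |(0 3 6 5 9 7 10 8 1)| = 9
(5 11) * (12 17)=[0, 1, 2, 3, 4, 11, 6, 7, 8, 9, 10, 5, 17, 13, 14, 15, 16, 12]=(5 11)(12 17)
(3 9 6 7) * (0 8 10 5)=[8, 1, 2, 9, 4, 0, 7, 3, 10, 6, 5]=(0 8 10 5)(3 9 6 7)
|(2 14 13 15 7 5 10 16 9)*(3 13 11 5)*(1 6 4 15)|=7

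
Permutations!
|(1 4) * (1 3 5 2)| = |(1 4 3 5 2)| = 5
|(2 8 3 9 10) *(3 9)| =4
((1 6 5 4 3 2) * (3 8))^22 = (1 6 5 4 8 3 2) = ((1 6 5 4 8 3 2))^22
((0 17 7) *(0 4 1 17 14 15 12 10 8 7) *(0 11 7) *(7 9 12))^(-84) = (17)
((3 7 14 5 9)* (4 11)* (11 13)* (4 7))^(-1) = ((3 4 13 11 7 14 5 9))^(-1) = (3 9 5 14 7 11 13 4)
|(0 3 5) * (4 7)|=|(0 3 5)(4 7)|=6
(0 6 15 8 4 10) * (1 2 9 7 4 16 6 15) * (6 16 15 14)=(16)(0 14 6 1 2 9 7 4 10)(8 15)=[14, 2, 9, 3, 10, 5, 1, 4, 15, 7, 0, 11, 12, 13, 6, 8, 16]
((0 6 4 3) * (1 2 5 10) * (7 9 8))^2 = (0 4)(1 5)(2 10)(3 6)(7 8 9) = ((0 6 4 3)(1 2 5 10)(7 9 8))^2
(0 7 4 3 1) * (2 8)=(0 7 4 3 1)(2 8)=[7, 0, 8, 1, 3, 5, 6, 4, 2]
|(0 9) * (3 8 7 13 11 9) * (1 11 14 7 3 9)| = |(0 9)(1 11)(3 8)(7 13 14)| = 6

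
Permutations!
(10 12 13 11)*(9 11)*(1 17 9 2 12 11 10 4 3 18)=(1 17 9 10 11 4 3 18)(2 12 13)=[0, 17, 12, 18, 3, 5, 6, 7, 8, 10, 11, 4, 13, 2, 14, 15, 16, 9, 1]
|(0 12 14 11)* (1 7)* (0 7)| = 6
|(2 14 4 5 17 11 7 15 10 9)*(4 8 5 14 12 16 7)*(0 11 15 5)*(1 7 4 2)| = 56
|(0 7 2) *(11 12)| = 6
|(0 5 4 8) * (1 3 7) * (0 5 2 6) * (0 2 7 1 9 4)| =6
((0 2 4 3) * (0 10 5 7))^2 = (0 4 10 7 2 3 5)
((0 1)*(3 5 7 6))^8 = (7)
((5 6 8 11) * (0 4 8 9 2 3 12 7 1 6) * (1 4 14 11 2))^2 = ((0 14 11 5)(1 6 9)(2 3 12 7 4 8))^2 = (0 11)(1 9 6)(2 12 4)(3 7 8)(5 14)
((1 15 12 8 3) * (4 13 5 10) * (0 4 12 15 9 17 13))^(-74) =((0 4)(1 9 17 13 5 10 12 8 3))^(-74) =(1 8 10 13 9 3 12 5 17)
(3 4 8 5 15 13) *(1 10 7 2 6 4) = [0, 10, 6, 1, 8, 15, 4, 2, 5, 9, 7, 11, 12, 3, 14, 13] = (1 10 7 2 6 4 8 5 15 13 3)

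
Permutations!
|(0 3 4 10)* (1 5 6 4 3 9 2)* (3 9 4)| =|(0 4 10)(1 5 6 3 9 2)| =6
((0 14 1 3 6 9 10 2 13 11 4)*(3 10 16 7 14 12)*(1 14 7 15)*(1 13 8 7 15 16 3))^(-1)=(16)(0 4 11 13 15 7 8 2 10 1 12)(3 9 6)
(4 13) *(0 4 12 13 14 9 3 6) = (0 4 14 9 3 6)(12 13) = [4, 1, 2, 6, 14, 5, 0, 7, 8, 3, 10, 11, 13, 12, 9]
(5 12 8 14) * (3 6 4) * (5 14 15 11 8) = [0, 1, 2, 6, 3, 12, 4, 7, 15, 9, 10, 8, 5, 13, 14, 11] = (3 6 4)(5 12)(8 15 11)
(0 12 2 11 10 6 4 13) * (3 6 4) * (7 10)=[12, 1, 11, 6, 13, 5, 3, 10, 8, 9, 4, 7, 2, 0]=(0 12 2 11 7 10 4 13)(3 6)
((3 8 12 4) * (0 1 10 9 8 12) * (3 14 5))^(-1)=((0 1 10 9 8)(3 12 4 14 5))^(-1)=(0 8 9 10 1)(3 5 14 4 12)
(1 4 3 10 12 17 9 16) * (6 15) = [0, 4, 2, 10, 3, 5, 15, 7, 8, 16, 12, 11, 17, 13, 14, 6, 1, 9] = (1 4 3 10 12 17 9 16)(6 15)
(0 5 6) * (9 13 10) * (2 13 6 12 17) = [5, 1, 13, 3, 4, 12, 0, 7, 8, 6, 9, 11, 17, 10, 14, 15, 16, 2] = (0 5 12 17 2 13 10 9 6)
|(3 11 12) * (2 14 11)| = 5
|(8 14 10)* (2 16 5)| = 3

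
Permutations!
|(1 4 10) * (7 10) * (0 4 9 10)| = |(0 4 7)(1 9 10)| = 3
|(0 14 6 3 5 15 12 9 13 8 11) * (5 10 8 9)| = 42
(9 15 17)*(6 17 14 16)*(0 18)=(0 18)(6 17 9 15 14 16)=[18, 1, 2, 3, 4, 5, 17, 7, 8, 15, 10, 11, 12, 13, 16, 14, 6, 9, 0]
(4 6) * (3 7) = (3 7)(4 6) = [0, 1, 2, 7, 6, 5, 4, 3]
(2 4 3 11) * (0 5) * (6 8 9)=(0 5)(2 4 3 11)(6 8 9)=[5, 1, 4, 11, 3, 0, 8, 7, 9, 6, 10, 2]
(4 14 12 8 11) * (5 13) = (4 14 12 8 11)(5 13) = [0, 1, 2, 3, 14, 13, 6, 7, 11, 9, 10, 4, 8, 5, 12]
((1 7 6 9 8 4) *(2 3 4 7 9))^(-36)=(1 6)(2 9)(3 8)(4 7)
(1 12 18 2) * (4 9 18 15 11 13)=(1 12 15 11 13 4 9 18 2)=[0, 12, 1, 3, 9, 5, 6, 7, 8, 18, 10, 13, 15, 4, 14, 11, 16, 17, 2]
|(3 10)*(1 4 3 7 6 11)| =|(1 4 3 10 7 6 11)| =7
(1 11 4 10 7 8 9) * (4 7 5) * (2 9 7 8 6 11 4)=(1 4 10 5 2 9)(6 11 8 7)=[0, 4, 9, 3, 10, 2, 11, 6, 7, 1, 5, 8]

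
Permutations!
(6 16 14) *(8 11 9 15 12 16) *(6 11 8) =[0, 1, 2, 3, 4, 5, 6, 7, 8, 15, 10, 9, 16, 13, 11, 12, 14] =(9 15 12 16 14 11)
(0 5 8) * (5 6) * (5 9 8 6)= (0 5 6 9 8)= [5, 1, 2, 3, 4, 6, 9, 7, 0, 8]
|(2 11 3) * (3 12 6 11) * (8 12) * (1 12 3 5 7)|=|(1 12 6 11 8 3 2 5 7)|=9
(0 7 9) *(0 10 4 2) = (0 7 9 10 4 2) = [7, 1, 0, 3, 2, 5, 6, 9, 8, 10, 4]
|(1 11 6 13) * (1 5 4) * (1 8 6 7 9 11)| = |(4 8 6 13 5)(7 9 11)| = 15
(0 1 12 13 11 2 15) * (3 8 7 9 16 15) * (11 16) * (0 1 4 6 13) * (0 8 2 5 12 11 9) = (0 4 6 13 16 15 1 11 5 12 8 7)(2 3) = [4, 11, 3, 2, 6, 12, 13, 0, 7, 9, 10, 5, 8, 16, 14, 1, 15]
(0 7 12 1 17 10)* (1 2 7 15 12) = [15, 17, 7, 3, 4, 5, 6, 1, 8, 9, 0, 11, 2, 13, 14, 12, 16, 10] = (0 15 12 2 7 1 17 10)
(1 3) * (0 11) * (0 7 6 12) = (0 11 7 6 12)(1 3) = [11, 3, 2, 1, 4, 5, 12, 6, 8, 9, 10, 7, 0]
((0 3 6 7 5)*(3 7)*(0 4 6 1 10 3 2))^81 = ((0 7 5 4 6 2)(1 10 3))^81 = (10)(0 4)(2 5)(6 7)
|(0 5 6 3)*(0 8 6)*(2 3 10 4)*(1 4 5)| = 9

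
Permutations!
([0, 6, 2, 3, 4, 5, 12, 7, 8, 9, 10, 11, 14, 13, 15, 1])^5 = [0, 1, 2, 3, 4, 5, 6, 7, 8, 9, 10, 11, 12, 13, 14, 15]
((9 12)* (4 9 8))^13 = ((4 9 12 8))^13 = (4 9 12 8)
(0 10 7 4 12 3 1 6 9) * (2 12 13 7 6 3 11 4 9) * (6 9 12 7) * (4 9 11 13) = (0 10 11 9)(1 3)(2 7 12 13 6) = [10, 3, 7, 1, 4, 5, 2, 12, 8, 0, 11, 9, 13, 6]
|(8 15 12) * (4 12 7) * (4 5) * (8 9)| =|(4 12 9 8 15 7 5)| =7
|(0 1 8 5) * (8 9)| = |(0 1 9 8 5)| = 5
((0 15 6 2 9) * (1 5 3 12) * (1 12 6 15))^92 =(15)(0 1 5 3 6 2 9)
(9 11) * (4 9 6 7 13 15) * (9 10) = (4 10 9 11 6 7 13 15) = [0, 1, 2, 3, 10, 5, 7, 13, 8, 11, 9, 6, 12, 15, 14, 4]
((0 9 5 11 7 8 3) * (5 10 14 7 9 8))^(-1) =(0 3 8)(5 7 14 10 9 11) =((0 8 3)(5 11 9 10 14 7))^(-1)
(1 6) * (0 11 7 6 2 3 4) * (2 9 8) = (0 11 7 6 1 9 8 2 3 4) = [11, 9, 3, 4, 0, 5, 1, 6, 2, 8, 10, 7]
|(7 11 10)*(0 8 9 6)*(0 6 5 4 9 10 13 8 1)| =30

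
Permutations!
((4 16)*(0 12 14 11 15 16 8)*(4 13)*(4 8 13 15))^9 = (0 14 4 8 12 11 13)(15 16)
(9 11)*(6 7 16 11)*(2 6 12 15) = (2 6 7 16 11 9 12 15) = [0, 1, 6, 3, 4, 5, 7, 16, 8, 12, 10, 9, 15, 13, 14, 2, 11]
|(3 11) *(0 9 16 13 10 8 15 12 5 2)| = 10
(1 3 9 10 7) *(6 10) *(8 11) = (1 3 9 6 10 7)(8 11) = [0, 3, 2, 9, 4, 5, 10, 1, 11, 6, 7, 8]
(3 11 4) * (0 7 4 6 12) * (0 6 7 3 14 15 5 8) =(0 3 11 7 4 14 15 5 8)(6 12) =[3, 1, 2, 11, 14, 8, 12, 4, 0, 9, 10, 7, 6, 13, 15, 5]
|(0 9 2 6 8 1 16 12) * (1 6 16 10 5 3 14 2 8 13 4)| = |(0 9 8 6 13 4 1 10 5 3 14 2 16 12)| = 14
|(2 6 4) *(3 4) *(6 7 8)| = 6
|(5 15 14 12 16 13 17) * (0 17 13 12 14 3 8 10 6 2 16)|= 11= |(0 17 5 15 3 8 10 6 2 16 12)|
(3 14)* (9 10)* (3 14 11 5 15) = (3 11 5 15)(9 10) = [0, 1, 2, 11, 4, 15, 6, 7, 8, 10, 9, 5, 12, 13, 14, 3]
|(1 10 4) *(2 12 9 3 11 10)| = |(1 2 12 9 3 11 10 4)| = 8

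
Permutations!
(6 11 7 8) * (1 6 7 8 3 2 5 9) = [0, 6, 5, 2, 4, 9, 11, 3, 7, 1, 10, 8] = (1 6 11 8 7 3 2 5 9)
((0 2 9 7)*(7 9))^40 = (9)(0 2 7)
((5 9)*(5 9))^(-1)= ((9))^(-1)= (9)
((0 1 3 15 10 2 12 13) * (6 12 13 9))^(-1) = ((0 1 3 15 10 2 13)(6 12 9))^(-1) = (0 13 2 10 15 3 1)(6 9 12)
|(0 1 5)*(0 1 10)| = 2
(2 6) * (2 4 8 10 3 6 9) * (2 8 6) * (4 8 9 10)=[0, 1, 10, 2, 6, 5, 8, 7, 4, 9, 3]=(2 10 3)(4 6 8)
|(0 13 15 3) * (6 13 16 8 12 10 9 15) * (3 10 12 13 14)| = |(0 16 8 13 6 14 3)(9 15 10)| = 21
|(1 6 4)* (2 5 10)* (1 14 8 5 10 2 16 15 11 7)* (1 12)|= |(1 6 4 14 8 5 2 10 16 15 11 7 12)|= 13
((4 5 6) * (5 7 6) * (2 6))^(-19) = (2 6 4 7)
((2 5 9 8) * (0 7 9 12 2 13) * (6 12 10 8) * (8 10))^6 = ((0 7 9 6 12 2 5 8 13))^6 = (0 5 6)(2 9 13)(7 8 12)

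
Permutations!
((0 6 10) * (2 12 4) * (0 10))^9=(12)(0 6)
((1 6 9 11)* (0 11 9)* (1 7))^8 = ((0 11 7 1 6))^8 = (0 1 11 6 7)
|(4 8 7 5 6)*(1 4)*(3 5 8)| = 10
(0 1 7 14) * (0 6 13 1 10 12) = (0 10 12)(1 7 14 6 13) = [10, 7, 2, 3, 4, 5, 13, 14, 8, 9, 12, 11, 0, 1, 6]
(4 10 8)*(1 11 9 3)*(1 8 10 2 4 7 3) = (1 11 9)(2 4)(3 8 7) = [0, 11, 4, 8, 2, 5, 6, 3, 7, 1, 10, 9]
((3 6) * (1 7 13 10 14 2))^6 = (14)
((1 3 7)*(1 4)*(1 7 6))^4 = ((1 3 6)(4 7))^4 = (7)(1 3 6)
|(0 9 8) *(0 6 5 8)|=|(0 9)(5 8 6)|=6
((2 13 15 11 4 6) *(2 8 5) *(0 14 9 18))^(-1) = ((0 14 9 18)(2 13 15 11 4 6 8 5))^(-1) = (0 18 9 14)(2 5 8 6 4 11 15 13)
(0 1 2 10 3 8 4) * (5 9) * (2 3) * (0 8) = [1, 3, 10, 0, 8, 9, 6, 7, 4, 5, 2] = (0 1 3)(2 10)(4 8)(5 9)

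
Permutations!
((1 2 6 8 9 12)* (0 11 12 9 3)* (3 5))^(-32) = ((0 11 12 1 2 6 8 5 3))^(-32) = (0 2 3 1 5 12 8 11 6)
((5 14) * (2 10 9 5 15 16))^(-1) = (2 16 15 14 5 9 10) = ((2 10 9 5 14 15 16))^(-1)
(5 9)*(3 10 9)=(3 10 9 5)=[0, 1, 2, 10, 4, 3, 6, 7, 8, 5, 9]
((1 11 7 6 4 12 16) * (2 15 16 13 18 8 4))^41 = ((1 11 7 6 2 15 16)(4 12 13 18 8))^41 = (1 16 15 2 6 7 11)(4 12 13 18 8)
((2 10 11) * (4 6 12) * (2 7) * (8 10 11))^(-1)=(2 7 11)(4 12 6)(8 10)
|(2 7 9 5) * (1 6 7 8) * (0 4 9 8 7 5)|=6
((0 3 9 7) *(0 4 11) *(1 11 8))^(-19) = (0 8 9 11 4 3 1 7)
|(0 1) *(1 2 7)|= 4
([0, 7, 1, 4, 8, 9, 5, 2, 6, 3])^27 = (3 6)(4 5)(8 9)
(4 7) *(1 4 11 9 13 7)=(1 4)(7 11 9 13)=[0, 4, 2, 3, 1, 5, 6, 11, 8, 13, 10, 9, 12, 7]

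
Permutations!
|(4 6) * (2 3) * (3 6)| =|(2 6 4 3)| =4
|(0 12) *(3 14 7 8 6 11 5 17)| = 8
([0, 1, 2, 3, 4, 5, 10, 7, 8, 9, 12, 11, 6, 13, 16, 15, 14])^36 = [0, 1, 2, 3, 4, 5, 6, 7, 8, 9, 10, 11, 12, 13, 14, 15, 16]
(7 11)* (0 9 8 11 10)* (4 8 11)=[9, 1, 2, 3, 8, 5, 6, 10, 4, 11, 0, 7]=(0 9 11 7 10)(4 8)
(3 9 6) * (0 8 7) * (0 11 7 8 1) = (0 1)(3 9 6)(7 11) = [1, 0, 2, 9, 4, 5, 3, 11, 8, 6, 10, 7]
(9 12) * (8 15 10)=(8 15 10)(9 12)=[0, 1, 2, 3, 4, 5, 6, 7, 15, 12, 8, 11, 9, 13, 14, 10]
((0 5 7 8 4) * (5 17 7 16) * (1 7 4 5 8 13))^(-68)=((0 17 4)(1 7 13)(5 16 8))^(-68)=(0 17 4)(1 7 13)(5 16 8)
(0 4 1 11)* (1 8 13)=(0 4 8 13 1 11)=[4, 11, 2, 3, 8, 5, 6, 7, 13, 9, 10, 0, 12, 1]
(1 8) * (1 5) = (1 8 5) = [0, 8, 2, 3, 4, 1, 6, 7, 5]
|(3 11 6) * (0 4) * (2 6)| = 4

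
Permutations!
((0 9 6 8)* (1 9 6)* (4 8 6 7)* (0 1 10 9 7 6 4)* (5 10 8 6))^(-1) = (0 7 1 8 9 10 5)(4 6) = ((0 5 10 9 8 1 7)(4 6))^(-1)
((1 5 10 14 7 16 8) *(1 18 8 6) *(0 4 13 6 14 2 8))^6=((0 4 13 6 1 5 10 2 8 18)(7 16 14))^6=(0 10 13 8 1)(2 6 18 5 4)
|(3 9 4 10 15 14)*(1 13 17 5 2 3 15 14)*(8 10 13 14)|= 42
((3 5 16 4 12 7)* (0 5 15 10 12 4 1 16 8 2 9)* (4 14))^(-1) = (0 9 2 8 5)(1 16)(3 7 12 10 15)(4 14)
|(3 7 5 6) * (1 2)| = 4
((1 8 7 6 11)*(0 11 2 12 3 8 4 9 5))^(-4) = ((0 11 1 4 9 5)(2 12 3 8 7 6))^(-4) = (0 1 9)(2 3 7)(4 5 11)(6 12 8)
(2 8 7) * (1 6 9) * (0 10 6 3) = (0 10 6 9 1 3)(2 8 7) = [10, 3, 8, 0, 4, 5, 9, 2, 7, 1, 6]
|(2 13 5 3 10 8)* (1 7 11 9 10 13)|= 21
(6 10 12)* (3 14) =(3 14)(6 10 12) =[0, 1, 2, 14, 4, 5, 10, 7, 8, 9, 12, 11, 6, 13, 3]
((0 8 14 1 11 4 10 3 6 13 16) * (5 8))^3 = ((0 5 8 14 1 11 4 10 3 6 13 16))^3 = (0 14 4 6)(1 10 13 5)(3 16 8 11)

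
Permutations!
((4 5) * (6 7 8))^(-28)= (6 8 7)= ((4 5)(6 7 8))^(-28)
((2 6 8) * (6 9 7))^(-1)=(2 8 6 7 9)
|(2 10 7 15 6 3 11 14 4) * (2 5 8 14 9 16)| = |(2 10 7 15 6 3 11 9 16)(4 5 8 14)| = 36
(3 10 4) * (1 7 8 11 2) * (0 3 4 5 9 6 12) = (0 3 10 5 9 6 12)(1 7 8 11 2) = [3, 7, 1, 10, 4, 9, 12, 8, 11, 6, 5, 2, 0]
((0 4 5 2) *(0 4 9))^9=(0 9)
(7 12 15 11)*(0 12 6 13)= (0 12 15 11 7 6 13)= [12, 1, 2, 3, 4, 5, 13, 6, 8, 9, 10, 7, 15, 0, 14, 11]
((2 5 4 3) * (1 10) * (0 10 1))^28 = ((0 10)(2 5 4 3))^28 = (10)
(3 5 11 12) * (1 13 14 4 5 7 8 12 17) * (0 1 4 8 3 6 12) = (0 1 13 14 8)(3 7)(4 5 11 17)(6 12) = [1, 13, 2, 7, 5, 11, 12, 3, 0, 9, 10, 17, 6, 14, 8, 15, 16, 4]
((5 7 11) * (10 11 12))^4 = (5 11 10 12 7)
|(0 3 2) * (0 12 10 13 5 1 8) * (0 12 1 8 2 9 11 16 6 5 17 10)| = 18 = |(0 3 9 11 16 6 5 8 12)(1 2)(10 13 17)|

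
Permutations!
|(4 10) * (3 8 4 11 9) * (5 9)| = |(3 8 4 10 11 5 9)| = 7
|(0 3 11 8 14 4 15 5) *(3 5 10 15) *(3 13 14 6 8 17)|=|(0 5)(3 11 17)(4 13 14)(6 8)(10 15)|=6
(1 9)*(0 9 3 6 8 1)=(0 9)(1 3 6 8)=[9, 3, 2, 6, 4, 5, 8, 7, 1, 0]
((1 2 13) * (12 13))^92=(13)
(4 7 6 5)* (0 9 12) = (0 9 12)(4 7 6 5) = [9, 1, 2, 3, 7, 4, 5, 6, 8, 12, 10, 11, 0]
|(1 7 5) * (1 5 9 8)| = |(1 7 9 8)| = 4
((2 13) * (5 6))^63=((2 13)(5 6))^63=(2 13)(5 6)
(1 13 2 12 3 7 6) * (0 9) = (0 9)(1 13 2 12 3 7 6) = [9, 13, 12, 7, 4, 5, 1, 6, 8, 0, 10, 11, 3, 2]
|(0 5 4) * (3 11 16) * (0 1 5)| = |(1 5 4)(3 11 16)| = 3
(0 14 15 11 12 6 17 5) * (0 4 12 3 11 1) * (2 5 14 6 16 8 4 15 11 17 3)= (0 6 3 17 14 11 2 5 15 1)(4 12 16 8)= [6, 0, 5, 17, 12, 15, 3, 7, 4, 9, 10, 2, 16, 13, 11, 1, 8, 14]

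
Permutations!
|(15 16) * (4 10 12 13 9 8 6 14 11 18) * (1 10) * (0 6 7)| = |(0 6 14 11 18 4 1 10 12 13 9 8 7)(15 16)| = 26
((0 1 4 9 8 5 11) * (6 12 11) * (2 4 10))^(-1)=((0 1 10 2 4 9 8 5 6 12 11))^(-1)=(0 11 12 6 5 8 9 4 2 10 1)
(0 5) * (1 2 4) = (0 5)(1 2 4) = [5, 2, 4, 3, 1, 0]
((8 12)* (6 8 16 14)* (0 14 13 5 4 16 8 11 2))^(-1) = ((0 14 6 11 2)(4 16 13 5)(8 12))^(-1) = (0 2 11 6 14)(4 5 13 16)(8 12)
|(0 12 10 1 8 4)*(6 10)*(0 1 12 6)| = 12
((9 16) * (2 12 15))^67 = (2 12 15)(9 16)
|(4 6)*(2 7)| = 2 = |(2 7)(4 6)|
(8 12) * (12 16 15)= (8 16 15 12)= [0, 1, 2, 3, 4, 5, 6, 7, 16, 9, 10, 11, 8, 13, 14, 12, 15]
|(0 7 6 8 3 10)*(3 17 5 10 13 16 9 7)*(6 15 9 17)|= |(0 3 13 16 17 5 10)(6 8)(7 15 9)|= 42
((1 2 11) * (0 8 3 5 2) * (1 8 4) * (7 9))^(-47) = (0 4 1)(2 3 11 5 8)(7 9)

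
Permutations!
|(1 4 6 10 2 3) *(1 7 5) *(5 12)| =|(1 4 6 10 2 3 7 12 5)| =9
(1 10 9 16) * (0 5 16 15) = (0 5 16 1 10 9 15) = [5, 10, 2, 3, 4, 16, 6, 7, 8, 15, 9, 11, 12, 13, 14, 0, 1]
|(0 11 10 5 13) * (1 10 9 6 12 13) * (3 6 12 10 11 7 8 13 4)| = 36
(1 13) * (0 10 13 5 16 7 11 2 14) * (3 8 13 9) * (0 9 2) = (0 10 2 14 9 3 8 13 1 5 16 7 11) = [10, 5, 14, 8, 4, 16, 6, 11, 13, 3, 2, 0, 12, 1, 9, 15, 7]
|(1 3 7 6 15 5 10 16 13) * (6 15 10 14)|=10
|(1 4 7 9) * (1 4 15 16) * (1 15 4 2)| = 10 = |(1 4 7 9 2)(15 16)|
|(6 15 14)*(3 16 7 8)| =|(3 16 7 8)(6 15 14)| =12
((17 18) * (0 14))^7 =((0 14)(17 18))^7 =(0 14)(17 18)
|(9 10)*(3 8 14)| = |(3 8 14)(9 10)| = 6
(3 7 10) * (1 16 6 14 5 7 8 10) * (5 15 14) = (1 16 6 5 7)(3 8 10)(14 15) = [0, 16, 2, 8, 4, 7, 5, 1, 10, 9, 3, 11, 12, 13, 15, 14, 6]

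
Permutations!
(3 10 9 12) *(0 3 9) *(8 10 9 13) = [3, 1, 2, 9, 4, 5, 6, 7, 10, 12, 0, 11, 13, 8] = (0 3 9 12 13 8 10)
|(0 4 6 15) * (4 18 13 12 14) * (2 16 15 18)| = |(0 2 16 15)(4 6 18 13 12 14)| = 12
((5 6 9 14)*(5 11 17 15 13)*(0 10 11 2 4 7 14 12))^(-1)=(0 12 9 6 5 13 15 17 11 10)(2 14 7 4)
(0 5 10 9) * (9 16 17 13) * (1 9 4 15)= [5, 9, 2, 3, 15, 10, 6, 7, 8, 0, 16, 11, 12, 4, 14, 1, 17, 13]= (0 5 10 16 17 13 4 15 1 9)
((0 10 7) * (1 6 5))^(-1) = (0 7 10)(1 5 6)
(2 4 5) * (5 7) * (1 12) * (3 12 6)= (1 6 3 12)(2 4 7 5)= [0, 6, 4, 12, 7, 2, 3, 5, 8, 9, 10, 11, 1]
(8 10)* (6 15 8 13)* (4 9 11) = (4 9 11)(6 15 8 10 13) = [0, 1, 2, 3, 9, 5, 15, 7, 10, 11, 13, 4, 12, 6, 14, 8]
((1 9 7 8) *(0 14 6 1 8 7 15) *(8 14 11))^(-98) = ((0 11 8 14 6 1 9 15))^(-98) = (0 9 6 8)(1 14 11 15)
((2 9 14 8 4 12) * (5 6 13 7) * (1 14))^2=((1 14 8 4 12 2 9)(5 6 13 7))^2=(1 8 12 9 14 4 2)(5 13)(6 7)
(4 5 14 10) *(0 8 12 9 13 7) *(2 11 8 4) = (0 4 5 14 10 2 11 8 12 9 13 7) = [4, 1, 11, 3, 5, 14, 6, 0, 12, 13, 2, 8, 9, 7, 10]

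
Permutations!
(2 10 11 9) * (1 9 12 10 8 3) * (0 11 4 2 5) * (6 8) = (0 11 12 10 4 2 6 8 3 1 9 5) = [11, 9, 6, 1, 2, 0, 8, 7, 3, 5, 4, 12, 10]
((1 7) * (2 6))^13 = (1 7)(2 6) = ((1 7)(2 6))^13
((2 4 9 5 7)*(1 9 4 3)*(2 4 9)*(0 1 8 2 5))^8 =((0 1 5 7 4 9)(2 3 8))^8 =(0 5 4)(1 7 9)(2 8 3)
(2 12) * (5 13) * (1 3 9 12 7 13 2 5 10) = (1 3 9 12 5 2 7 13 10) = [0, 3, 7, 9, 4, 2, 6, 13, 8, 12, 1, 11, 5, 10]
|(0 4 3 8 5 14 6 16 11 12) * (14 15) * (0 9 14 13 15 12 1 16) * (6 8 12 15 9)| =30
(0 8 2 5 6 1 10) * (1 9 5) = [8, 10, 1, 3, 4, 6, 9, 7, 2, 5, 0] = (0 8 2 1 10)(5 6 9)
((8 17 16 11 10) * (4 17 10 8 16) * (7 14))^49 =(4 17)(7 14)(8 10 16 11)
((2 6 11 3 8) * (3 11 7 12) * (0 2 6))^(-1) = (0 2)(3 12 7 6 8)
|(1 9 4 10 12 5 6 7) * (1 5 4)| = |(1 9)(4 10 12)(5 6 7)| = 6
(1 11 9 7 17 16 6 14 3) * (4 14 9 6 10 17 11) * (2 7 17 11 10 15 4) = [0, 2, 7, 1, 14, 5, 9, 10, 8, 17, 11, 6, 12, 13, 3, 4, 15, 16] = (1 2 7 10 11 6 9 17 16 15 4 14 3)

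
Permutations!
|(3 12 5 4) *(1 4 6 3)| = |(1 4)(3 12 5 6)| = 4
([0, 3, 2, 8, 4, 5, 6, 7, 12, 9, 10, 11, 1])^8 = [0, 1, 2, 3, 4, 5, 6, 7, 8, 9, 10, 11, 12]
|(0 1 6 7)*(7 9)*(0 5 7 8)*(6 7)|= |(0 1 7 5 6 9 8)|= 7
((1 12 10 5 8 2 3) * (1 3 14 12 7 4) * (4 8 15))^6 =(1 10 8 15 14)(2 4 12 7 5)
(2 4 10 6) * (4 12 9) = (2 12 9 4 10 6) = [0, 1, 12, 3, 10, 5, 2, 7, 8, 4, 6, 11, 9]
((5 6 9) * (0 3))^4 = (5 6 9) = ((0 3)(5 6 9))^4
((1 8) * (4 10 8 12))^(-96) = ((1 12 4 10 8))^(-96) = (1 8 10 4 12)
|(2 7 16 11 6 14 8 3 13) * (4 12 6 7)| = 24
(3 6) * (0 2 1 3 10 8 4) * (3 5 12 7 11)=(0 2 1 5 12 7 11 3 6 10 8 4)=[2, 5, 1, 6, 0, 12, 10, 11, 4, 9, 8, 3, 7]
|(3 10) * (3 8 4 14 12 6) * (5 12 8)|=15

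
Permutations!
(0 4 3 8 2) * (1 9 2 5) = (0 4 3 8 5 1 9 2) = [4, 9, 0, 8, 3, 1, 6, 7, 5, 2]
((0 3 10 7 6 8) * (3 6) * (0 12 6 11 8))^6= ((0 11 8 12 6)(3 10 7))^6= (0 11 8 12 6)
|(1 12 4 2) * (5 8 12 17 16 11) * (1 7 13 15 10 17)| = |(2 7 13 15 10 17 16 11 5 8 12 4)| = 12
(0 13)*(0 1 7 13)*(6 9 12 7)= (1 6 9 12 7 13)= [0, 6, 2, 3, 4, 5, 9, 13, 8, 12, 10, 11, 7, 1]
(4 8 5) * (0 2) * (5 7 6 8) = (0 2)(4 5)(6 8 7) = [2, 1, 0, 3, 5, 4, 8, 6, 7]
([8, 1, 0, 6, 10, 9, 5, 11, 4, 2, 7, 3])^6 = (0 3 8 6 4 5 10 9 7 2 11)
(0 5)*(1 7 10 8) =(0 5)(1 7 10 8) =[5, 7, 2, 3, 4, 0, 6, 10, 1, 9, 8]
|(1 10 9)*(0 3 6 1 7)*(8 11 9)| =|(0 3 6 1 10 8 11 9 7)| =9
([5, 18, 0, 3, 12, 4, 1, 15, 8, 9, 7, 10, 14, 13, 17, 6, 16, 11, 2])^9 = (0 15 14 2 7 12 18 10 4 1 11 5 6 17)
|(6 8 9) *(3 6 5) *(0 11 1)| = 15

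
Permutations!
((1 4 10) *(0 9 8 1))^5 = (0 10 4 1 8 9)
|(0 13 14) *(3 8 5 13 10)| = |(0 10 3 8 5 13 14)| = 7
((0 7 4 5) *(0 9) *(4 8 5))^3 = (0 5 7 9 8)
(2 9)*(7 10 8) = (2 9)(7 10 8) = [0, 1, 9, 3, 4, 5, 6, 10, 7, 2, 8]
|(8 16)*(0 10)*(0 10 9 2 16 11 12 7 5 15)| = |(0 9 2 16 8 11 12 7 5 15)| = 10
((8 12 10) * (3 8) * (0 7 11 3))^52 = (0 3 10 11 12 7 8)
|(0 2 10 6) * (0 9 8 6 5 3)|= |(0 2 10 5 3)(6 9 8)|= 15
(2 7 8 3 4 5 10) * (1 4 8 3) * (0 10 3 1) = (0 10 2 7 1 4 5 3 8) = [10, 4, 7, 8, 5, 3, 6, 1, 0, 9, 2]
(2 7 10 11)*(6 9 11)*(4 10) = (2 7 4 10 6 9 11) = [0, 1, 7, 3, 10, 5, 9, 4, 8, 11, 6, 2]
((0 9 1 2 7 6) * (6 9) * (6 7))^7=((0 7 9 1 2 6))^7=(0 7 9 1 2 6)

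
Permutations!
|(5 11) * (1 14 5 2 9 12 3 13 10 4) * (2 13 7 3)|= |(1 14 5 11 13 10 4)(2 9 12)(3 7)|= 42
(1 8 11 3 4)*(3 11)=(11)(1 8 3 4)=[0, 8, 2, 4, 1, 5, 6, 7, 3, 9, 10, 11]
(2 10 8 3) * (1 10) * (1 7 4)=[0, 10, 7, 2, 1, 5, 6, 4, 3, 9, 8]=(1 10 8 3 2 7 4)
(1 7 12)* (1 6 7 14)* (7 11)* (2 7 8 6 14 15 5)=[0, 15, 7, 3, 4, 2, 11, 12, 6, 9, 10, 8, 14, 13, 1, 5]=(1 15 5 2 7 12 14)(6 11 8)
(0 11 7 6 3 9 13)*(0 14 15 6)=(0 11 7)(3 9 13 14 15 6)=[11, 1, 2, 9, 4, 5, 3, 0, 8, 13, 10, 7, 12, 14, 15, 6]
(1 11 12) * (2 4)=(1 11 12)(2 4)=[0, 11, 4, 3, 2, 5, 6, 7, 8, 9, 10, 12, 1]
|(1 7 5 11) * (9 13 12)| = |(1 7 5 11)(9 13 12)| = 12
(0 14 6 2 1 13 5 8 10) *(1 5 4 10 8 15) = (0 14 6 2 5 15 1 13 4 10) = [14, 13, 5, 3, 10, 15, 2, 7, 8, 9, 0, 11, 12, 4, 6, 1]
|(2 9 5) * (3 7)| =6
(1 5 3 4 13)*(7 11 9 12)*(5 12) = (1 12 7 11 9 5 3 4 13) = [0, 12, 2, 4, 13, 3, 6, 11, 8, 5, 10, 9, 7, 1]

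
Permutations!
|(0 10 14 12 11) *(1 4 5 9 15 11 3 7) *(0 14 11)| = 12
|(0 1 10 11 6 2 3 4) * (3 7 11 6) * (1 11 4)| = 9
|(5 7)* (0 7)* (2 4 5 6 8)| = 7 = |(0 7 6 8 2 4 5)|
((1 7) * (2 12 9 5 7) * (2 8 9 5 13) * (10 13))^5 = (1 2 8 12 9 5 10 7 13)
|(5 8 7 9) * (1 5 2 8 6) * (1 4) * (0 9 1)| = |(0 9 2 8 7 1 5 6 4)| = 9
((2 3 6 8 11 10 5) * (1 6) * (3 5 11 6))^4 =((1 3)(2 5)(6 8)(10 11))^4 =(11)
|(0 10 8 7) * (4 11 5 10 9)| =8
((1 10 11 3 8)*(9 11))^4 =(1 3 9)(8 11 10)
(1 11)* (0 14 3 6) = (0 14 3 6)(1 11) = [14, 11, 2, 6, 4, 5, 0, 7, 8, 9, 10, 1, 12, 13, 3]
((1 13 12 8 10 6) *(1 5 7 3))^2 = ((1 13 12 8 10 6 5 7 3))^2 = (1 12 10 5 3 13 8 6 7)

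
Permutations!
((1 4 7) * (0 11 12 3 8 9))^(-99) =(0 3)(8 11)(9 12)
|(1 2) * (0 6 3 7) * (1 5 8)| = 4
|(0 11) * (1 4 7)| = |(0 11)(1 4 7)| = 6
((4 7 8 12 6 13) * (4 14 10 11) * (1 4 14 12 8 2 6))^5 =(1 13 2 4 12 6 7)(10 14 11)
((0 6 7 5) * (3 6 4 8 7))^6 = ((0 4 8 7 5)(3 6))^6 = (0 4 8 7 5)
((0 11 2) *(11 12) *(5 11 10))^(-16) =(0 10 11)(2 12 5)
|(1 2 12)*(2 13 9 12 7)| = 4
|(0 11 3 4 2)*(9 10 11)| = 7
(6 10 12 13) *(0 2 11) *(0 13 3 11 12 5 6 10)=[2, 1, 12, 11, 4, 6, 0, 7, 8, 9, 5, 13, 3, 10]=(0 2 12 3 11 13 10 5 6)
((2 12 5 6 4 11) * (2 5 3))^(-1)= (2 3 12)(4 6 5 11)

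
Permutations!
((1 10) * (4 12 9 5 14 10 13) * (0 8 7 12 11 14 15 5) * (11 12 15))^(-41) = (0 12 13 10 11 15 8 9 4 1 14 5 7)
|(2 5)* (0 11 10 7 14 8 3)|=|(0 11 10 7 14 8 3)(2 5)|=14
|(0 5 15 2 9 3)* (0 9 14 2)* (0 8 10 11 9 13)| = |(0 5 15 8 10 11 9 3 13)(2 14)| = 18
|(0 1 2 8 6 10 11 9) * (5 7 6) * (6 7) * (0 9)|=|(0 1 2 8 5 6 10 11)|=8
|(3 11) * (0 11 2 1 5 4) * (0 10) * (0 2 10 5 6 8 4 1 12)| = 30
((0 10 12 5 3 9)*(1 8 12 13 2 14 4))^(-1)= ((0 10 13 2 14 4 1 8 12 5 3 9))^(-1)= (0 9 3 5 12 8 1 4 14 2 13 10)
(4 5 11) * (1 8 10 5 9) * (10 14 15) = [0, 8, 2, 3, 9, 11, 6, 7, 14, 1, 5, 4, 12, 13, 15, 10] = (1 8 14 15 10 5 11 4 9)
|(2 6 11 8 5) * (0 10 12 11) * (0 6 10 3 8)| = |(0 3 8 5 2 10 12 11)| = 8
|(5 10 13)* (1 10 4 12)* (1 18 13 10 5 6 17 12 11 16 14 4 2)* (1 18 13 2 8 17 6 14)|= |(1 5 8 17 12 13 14 4 11 16)(2 18)|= 10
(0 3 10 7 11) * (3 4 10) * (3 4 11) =(0 11)(3 4 10 7) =[11, 1, 2, 4, 10, 5, 6, 3, 8, 9, 7, 0]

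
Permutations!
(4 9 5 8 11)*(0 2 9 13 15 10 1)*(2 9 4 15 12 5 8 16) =[9, 0, 4, 3, 13, 16, 6, 7, 11, 8, 1, 15, 5, 12, 14, 10, 2] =(0 9 8 11 15 10 1)(2 4 13 12 5 16)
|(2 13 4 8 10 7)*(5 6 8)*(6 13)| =15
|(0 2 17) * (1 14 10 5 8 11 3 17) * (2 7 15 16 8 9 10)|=24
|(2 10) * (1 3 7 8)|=4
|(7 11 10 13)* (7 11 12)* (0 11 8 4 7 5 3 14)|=|(0 11 10 13 8 4 7 12 5 3 14)|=11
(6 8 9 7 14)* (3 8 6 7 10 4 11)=(3 8 9 10 4 11)(7 14)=[0, 1, 2, 8, 11, 5, 6, 14, 9, 10, 4, 3, 12, 13, 7]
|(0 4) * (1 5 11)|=|(0 4)(1 5 11)|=6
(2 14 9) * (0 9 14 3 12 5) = [9, 1, 3, 12, 4, 0, 6, 7, 8, 2, 10, 11, 5, 13, 14] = (14)(0 9 2 3 12 5)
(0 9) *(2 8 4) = [9, 1, 8, 3, 2, 5, 6, 7, 4, 0] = (0 9)(2 8 4)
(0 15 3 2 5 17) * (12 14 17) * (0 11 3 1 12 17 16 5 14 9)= [15, 12, 14, 2, 4, 17, 6, 7, 8, 0, 10, 3, 9, 13, 16, 1, 5, 11]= (0 15 1 12 9)(2 14 16 5 17 11 3)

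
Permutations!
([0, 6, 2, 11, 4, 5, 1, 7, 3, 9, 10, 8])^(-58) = (3 8 11)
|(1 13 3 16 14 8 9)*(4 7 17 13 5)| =|(1 5 4 7 17 13 3 16 14 8 9)| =11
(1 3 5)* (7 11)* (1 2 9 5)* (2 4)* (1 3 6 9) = [0, 6, 1, 3, 2, 4, 9, 11, 8, 5, 10, 7] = (1 6 9 5 4 2)(7 11)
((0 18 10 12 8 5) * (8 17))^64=((0 18 10 12 17 8 5))^64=(0 18 10 12 17 8 5)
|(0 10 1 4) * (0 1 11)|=6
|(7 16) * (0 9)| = 2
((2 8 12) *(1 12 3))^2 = ((1 12 2 8 3))^2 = (1 2 3 12 8)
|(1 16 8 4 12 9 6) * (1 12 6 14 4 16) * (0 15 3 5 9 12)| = 8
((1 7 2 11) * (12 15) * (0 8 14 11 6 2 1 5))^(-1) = (0 5 11 14 8)(1 7)(2 6)(12 15)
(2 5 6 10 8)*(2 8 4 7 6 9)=(2 5 9)(4 7 6 10)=[0, 1, 5, 3, 7, 9, 10, 6, 8, 2, 4]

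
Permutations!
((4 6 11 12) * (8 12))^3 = (4 8 6 12 11)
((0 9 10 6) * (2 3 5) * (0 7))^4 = (0 7 6 10 9)(2 3 5)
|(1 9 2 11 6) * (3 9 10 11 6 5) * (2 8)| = |(1 10 11 5 3 9 8 2 6)| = 9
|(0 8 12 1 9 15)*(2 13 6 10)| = |(0 8 12 1 9 15)(2 13 6 10)| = 12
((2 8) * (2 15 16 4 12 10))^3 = (2 16 10 15 12 8 4)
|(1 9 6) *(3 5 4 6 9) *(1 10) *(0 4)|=7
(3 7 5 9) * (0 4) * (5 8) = [4, 1, 2, 7, 0, 9, 6, 8, 5, 3] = (0 4)(3 7 8 5 9)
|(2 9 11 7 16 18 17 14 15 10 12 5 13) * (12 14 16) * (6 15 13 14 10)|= 24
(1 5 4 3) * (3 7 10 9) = [0, 5, 2, 1, 7, 4, 6, 10, 8, 3, 9] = (1 5 4 7 10 9 3)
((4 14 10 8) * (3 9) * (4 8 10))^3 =(3 9)(4 14)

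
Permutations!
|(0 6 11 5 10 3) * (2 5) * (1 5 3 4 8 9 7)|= 35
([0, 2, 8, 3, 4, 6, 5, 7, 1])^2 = (1 8 2)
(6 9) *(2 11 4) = (2 11 4)(6 9) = [0, 1, 11, 3, 2, 5, 9, 7, 8, 6, 10, 4]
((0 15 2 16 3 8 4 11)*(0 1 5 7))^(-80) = (0 1 8 2 7 11 3 15 5 4 16) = ((0 15 2 16 3 8 4 11 1 5 7))^(-80)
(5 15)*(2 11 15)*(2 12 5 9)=(2 11 15 9)(5 12)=[0, 1, 11, 3, 4, 12, 6, 7, 8, 2, 10, 15, 5, 13, 14, 9]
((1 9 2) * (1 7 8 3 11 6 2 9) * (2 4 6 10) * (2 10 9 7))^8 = (3 7 11 8 9)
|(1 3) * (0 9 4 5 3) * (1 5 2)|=|(0 9 4 2 1)(3 5)|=10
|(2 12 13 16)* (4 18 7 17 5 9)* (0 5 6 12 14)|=|(0 5 9 4 18 7 17 6 12 13 16 2 14)|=13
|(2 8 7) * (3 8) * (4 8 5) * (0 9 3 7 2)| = 8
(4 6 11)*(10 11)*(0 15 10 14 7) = (0 15 10 11 4 6 14 7) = [15, 1, 2, 3, 6, 5, 14, 0, 8, 9, 11, 4, 12, 13, 7, 10]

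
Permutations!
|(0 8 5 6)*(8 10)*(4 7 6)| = |(0 10 8 5 4 7 6)| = 7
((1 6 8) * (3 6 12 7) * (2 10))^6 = (12)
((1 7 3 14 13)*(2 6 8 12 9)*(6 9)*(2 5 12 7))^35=((1 2 9 5 12 6 8 7 3 14 13))^35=(1 9 12 8 3 13 2 5 6 7 14)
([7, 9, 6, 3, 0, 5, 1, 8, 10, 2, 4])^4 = [4, 1, 2, 3, 10, 5, 6, 0, 7, 9, 8]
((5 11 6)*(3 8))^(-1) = ((3 8)(5 11 6))^(-1) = (3 8)(5 6 11)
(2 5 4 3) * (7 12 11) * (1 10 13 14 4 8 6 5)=(1 10 13 14 4 3 2)(5 8 6)(7 12 11)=[0, 10, 1, 2, 3, 8, 5, 12, 6, 9, 13, 7, 11, 14, 4]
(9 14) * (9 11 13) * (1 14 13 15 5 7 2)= [0, 14, 1, 3, 4, 7, 6, 2, 8, 13, 10, 15, 12, 9, 11, 5]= (1 14 11 15 5 7 2)(9 13)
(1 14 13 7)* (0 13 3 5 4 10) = [13, 14, 2, 5, 10, 4, 6, 1, 8, 9, 0, 11, 12, 7, 3] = (0 13 7 1 14 3 5 4 10)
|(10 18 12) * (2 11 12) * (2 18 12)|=2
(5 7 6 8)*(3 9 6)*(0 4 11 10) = (0 4 11 10)(3 9 6 8 5 7) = [4, 1, 2, 9, 11, 7, 8, 3, 5, 6, 0, 10]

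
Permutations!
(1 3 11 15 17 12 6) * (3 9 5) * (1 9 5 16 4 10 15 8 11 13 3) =(1 5)(3 13)(4 10 15 17 12 6 9 16)(8 11) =[0, 5, 2, 13, 10, 1, 9, 7, 11, 16, 15, 8, 6, 3, 14, 17, 4, 12]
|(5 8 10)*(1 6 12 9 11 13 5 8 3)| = 8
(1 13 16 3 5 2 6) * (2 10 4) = [0, 13, 6, 5, 2, 10, 1, 7, 8, 9, 4, 11, 12, 16, 14, 15, 3] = (1 13 16 3 5 10 4 2 6)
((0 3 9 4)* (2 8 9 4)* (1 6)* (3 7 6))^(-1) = ((0 7 6 1 3 4)(2 8 9))^(-1) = (0 4 3 1 6 7)(2 9 8)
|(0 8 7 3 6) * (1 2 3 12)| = |(0 8 7 12 1 2 3 6)| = 8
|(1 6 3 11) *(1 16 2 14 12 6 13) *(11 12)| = 12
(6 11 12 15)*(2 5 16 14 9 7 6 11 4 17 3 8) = (2 5 16 14 9 7 6 4 17 3 8)(11 12 15) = [0, 1, 5, 8, 17, 16, 4, 6, 2, 7, 10, 12, 15, 13, 9, 11, 14, 3]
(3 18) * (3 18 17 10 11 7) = [0, 1, 2, 17, 4, 5, 6, 3, 8, 9, 11, 7, 12, 13, 14, 15, 16, 10, 18] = (18)(3 17 10 11 7)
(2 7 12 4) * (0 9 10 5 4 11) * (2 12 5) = (0 9 10 2 7 5 4 12 11) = [9, 1, 7, 3, 12, 4, 6, 5, 8, 10, 2, 0, 11]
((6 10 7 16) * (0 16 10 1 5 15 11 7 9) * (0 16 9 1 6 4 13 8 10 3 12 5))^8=((0 9 16 4 13 8 10 1)(3 12 5 15 11 7))^8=(16)(3 5 11)(7 12 15)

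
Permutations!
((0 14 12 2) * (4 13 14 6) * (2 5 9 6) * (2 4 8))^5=((0 4 13 14 12 5 9 6 8 2))^5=(0 5)(2 12)(4 9)(6 13)(8 14)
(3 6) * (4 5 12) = (3 6)(4 5 12) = [0, 1, 2, 6, 5, 12, 3, 7, 8, 9, 10, 11, 4]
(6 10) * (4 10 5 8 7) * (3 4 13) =(3 4 10 6 5 8 7 13) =[0, 1, 2, 4, 10, 8, 5, 13, 7, 9, 6, 11, 12, 3]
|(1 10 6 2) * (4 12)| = |(1 10 6 2)(4 12)| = 4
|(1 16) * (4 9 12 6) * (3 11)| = |(1 16)(3 11)(4 9 12 6)| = 4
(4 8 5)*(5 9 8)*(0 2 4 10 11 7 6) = (0 2 4 5 10 11 7 6)(8 9) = [2, 1, 4, 3, 5, 10, 0, 6, 9, 8, 11, 7]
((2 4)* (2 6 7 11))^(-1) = (2 11 7 6 4)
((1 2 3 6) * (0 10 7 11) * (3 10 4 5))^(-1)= (0 11 7 10 2 1 6 3 5 4)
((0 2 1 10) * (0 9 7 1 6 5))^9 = (0 2 6 5)(1 10 9 7)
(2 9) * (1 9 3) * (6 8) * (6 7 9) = (1 6 8 7 9 2 3) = [0, 6, 3, 1, 4, 5, 8, 9, 7, 2]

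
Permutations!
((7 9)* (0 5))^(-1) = (0 5)(7 9)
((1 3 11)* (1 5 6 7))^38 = ((1 3 11 5 6 7))^38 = (1 11 6)(3 5 7)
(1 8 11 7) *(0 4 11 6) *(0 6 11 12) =[4, 8, 2, 3, 12, 5, 6, 1, 11, 9, 10, 7, 0] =(0 4 12)(1 8 11 7)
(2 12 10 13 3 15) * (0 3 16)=(0 3 15 2 12 10 13 16)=[3, 1, 12, 15, 4, 5, 6, 7, 8, 9, 13, 11, 10, 16, 14, 2, 0]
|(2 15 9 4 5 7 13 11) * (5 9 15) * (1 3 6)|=|(15)(1 3 6)(2 5 7 13 11)(4 9)|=30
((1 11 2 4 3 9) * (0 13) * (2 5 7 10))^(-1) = (0 13)(1 9 3 4 2 10 7 5 11)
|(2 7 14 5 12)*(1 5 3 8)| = 8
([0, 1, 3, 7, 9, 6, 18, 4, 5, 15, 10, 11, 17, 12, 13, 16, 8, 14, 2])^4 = (2 9 5 3 15 6 7 16 18 4 8)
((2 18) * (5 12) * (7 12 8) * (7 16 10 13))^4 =((2 18)(5 8 16 10 13 7 12))^4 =(18)(5 13 8 7 16 12 10)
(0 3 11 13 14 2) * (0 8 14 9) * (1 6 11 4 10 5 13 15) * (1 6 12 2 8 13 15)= (0 3 4 10 5 15 6 11 1 12 2 13 9)(8 14)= [3, 12, 13, 4, 10, 15, 11, 7, 14, 0, 5, 1, 2, 9, 8, 6]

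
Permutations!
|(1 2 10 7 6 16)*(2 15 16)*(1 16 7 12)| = 7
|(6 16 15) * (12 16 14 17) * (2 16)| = |(2 16 15 6 14 17 12)| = 7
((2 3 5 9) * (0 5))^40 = (9)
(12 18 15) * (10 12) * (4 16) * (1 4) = (1 4 16)(10 12 18 15) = [0, 4, 2, 3, 16, 5, 6, 7, 8, 9, 12, 11, 18, 13, 14, 10, 1, 17, 15]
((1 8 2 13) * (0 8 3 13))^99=((0 8 2)(1 3 13))^99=(13)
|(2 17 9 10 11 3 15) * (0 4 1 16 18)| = |(0 4 1 16 18)(2 17 9 10 11 3 15)| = 35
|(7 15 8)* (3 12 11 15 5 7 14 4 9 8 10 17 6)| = |(3 12 11 15 10 17 6)(4 9 8 14)(5 7)| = 28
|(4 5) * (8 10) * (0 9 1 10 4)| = 7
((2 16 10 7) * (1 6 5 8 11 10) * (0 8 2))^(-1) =(0 7 10 11 8)(1 16 2 5 6)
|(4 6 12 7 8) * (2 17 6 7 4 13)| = 8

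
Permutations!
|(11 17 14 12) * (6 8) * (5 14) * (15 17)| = 6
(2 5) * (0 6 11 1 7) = [6, 7, 5, 3, 4, 2, 11, 0, 8, 9, 10, 1] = (0 6 11 1 7)(2 5)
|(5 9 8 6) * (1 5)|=|(1 5 9 8 6)|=5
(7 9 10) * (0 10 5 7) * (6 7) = (0 10)(5 6 7 9) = [10, 1, 2, 3, 4, 6, 7, 9, 8, 5, 0]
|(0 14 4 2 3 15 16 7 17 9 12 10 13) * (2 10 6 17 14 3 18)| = 36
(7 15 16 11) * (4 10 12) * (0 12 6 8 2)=[12, 1, 0, 3, 10, 5, 8, 15, 2, 9, 6, 7, 4, 13, 14, 16, 11]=(0 12 4 10 6 8 2)(7 15 16 11)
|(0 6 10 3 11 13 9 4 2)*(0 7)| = |(0 6 10 3 11 13 9 4 2 7)| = 10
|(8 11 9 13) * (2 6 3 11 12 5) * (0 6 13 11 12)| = 8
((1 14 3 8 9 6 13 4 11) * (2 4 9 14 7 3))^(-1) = (1 11 4 2 14 8 3 7)(6 9 13)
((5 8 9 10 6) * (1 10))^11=((1 10 6 5 8 9))^11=(1 9 8 5 6 10)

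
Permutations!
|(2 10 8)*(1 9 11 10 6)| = |(1 9 11 10 8 2 6)| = 7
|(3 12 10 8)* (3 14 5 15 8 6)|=|(3 12 10 6)(5 15 8 14)|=4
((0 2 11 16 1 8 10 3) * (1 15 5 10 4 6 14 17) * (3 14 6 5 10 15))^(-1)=((0 2 11 16 3)(1 8 4 5 15 10 14 17))^(-1)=(0 3 16 11 2)(1 17 14 10 15 5 4 8)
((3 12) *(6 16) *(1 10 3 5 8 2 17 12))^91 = (1 10 3)(2 17 12 5 8)(6 16)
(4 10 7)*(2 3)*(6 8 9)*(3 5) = [0, 1, 5, 2, 10, 3, 8, 4, 9, 6, 7] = (2 5 3)(4 10 7)(6 8 9)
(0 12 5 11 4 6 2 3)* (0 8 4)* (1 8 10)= [12, 8, 3, 10, 6, 11, 2, 7, 4, 9, 1, 0, 5]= (0 12 5 11)(1 8 4 6 2 3 10)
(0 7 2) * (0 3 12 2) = (0 7)(2 3 12) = [7, 1, 3, 12, 4, 5, 6, 0, 8, 9, 10, 11, 2]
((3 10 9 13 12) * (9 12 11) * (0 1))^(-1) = ((0 1)(3 10 12)(9 13 11))^(-1) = (0 1)(3 12 10)(9 11 13)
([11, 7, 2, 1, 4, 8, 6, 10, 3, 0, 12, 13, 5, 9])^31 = (0 9 13 11)(1 12 3 10 8 7 5)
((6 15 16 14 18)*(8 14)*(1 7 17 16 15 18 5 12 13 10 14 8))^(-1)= (1 16 17 7)(5 14 10 13 12)(6 18)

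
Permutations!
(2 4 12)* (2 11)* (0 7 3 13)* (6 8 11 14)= (0 7 3 13)(2 4 12 14 6 8 11)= [7, 1, 4, 13, 12, 5, 8, 3, 11, 9, 10, 2, 14, 0, 6]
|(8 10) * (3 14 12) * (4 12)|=4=|(3 14 4 12)(8 10)|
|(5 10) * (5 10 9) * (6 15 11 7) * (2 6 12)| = 6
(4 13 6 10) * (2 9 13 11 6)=(2 9 13)(4 11 6 10)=[0, 1, 9, 3, 11, 5, 10, 7, 8, 13, 4, 6, 12, 2]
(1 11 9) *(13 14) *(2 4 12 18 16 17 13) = (1 11 9)(2 4 12 18 16 17 13 14) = [0, 11, 4, 3, 12, 5, 6, 7, 8, 1, 10, 9, 18, 14, 2, 15, 17, 13, 16]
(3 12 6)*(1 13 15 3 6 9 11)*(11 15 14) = (1 13 14 11)(3 12 9 15) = [0, 13, 2, 12, 4, 5, 6, 7, 8, 15, 10, 1, 9, 14, 11, 3]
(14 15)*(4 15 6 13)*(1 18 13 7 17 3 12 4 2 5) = (1 18 13 2 5)(3 12 4 15 14 6 7 17) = [0, 18, 5, 12, 15, 1, 7, 17, 8, 9, 10, 11, 4, 2, 6, 14, 16, 3, 13]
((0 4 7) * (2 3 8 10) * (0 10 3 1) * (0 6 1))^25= ((0 4 7 10 2)(1 6)(3 8))^25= (10)(1 6)(3 8)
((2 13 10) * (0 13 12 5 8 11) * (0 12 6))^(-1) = ((0 13 10 2 6)(5 8 11 12))^(-1) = (0 6 2 10 13)(5 12 11 8)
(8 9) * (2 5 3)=[0, 1, 5, 2, 4, 3, 6, 7, 9, 8]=(2 5 3)(8 9)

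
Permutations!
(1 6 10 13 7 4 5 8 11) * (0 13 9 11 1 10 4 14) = (0 13 7 14)(1 6 4 5 8)(9 11 10) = [13, 6, 2, 3, 5, 8, 4, 14, 1, 11, 9, 10, 12, 7, 0]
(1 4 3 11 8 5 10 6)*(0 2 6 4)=(0 2 6 1)(3 11 8 5 10 4)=[2, 0, 6, 11, 3, 10, 1, 7, 5, 9, 4, 8]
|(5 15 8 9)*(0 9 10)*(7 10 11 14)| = 9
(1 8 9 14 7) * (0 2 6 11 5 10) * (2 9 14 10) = (0 9 10)(1 8 14 7)(2 6 11 5) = [9, 8, 6, 3, 4, 2, 11, 1, 14, 10, 0, 5, 12, 13, 7]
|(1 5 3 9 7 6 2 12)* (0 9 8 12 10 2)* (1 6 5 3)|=|(0 9 7 5 1 3 8 12 6)(2 10)|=18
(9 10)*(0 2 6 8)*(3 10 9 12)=(0 2 6 8)(3 10 12)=[2, 1, 6, 10, 4, 5, 8, 7, 0, 9, 12, 11, 3]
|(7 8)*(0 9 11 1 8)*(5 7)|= |(0 9 11 1 8 5 7)|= 7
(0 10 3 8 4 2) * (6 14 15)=[10, 1, 0, 8, 2, 5, 14, 7, 4, 9, 3, 11, 12, 13, 15, 6]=(0 10 3 8 4 2)(6 14 15)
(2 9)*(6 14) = [0, 1, 9, 3, 4, 5, 14, 7, 8, 2, 10, 11, 12, 13, 6] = (2 9)(6 14)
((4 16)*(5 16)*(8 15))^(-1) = (4 16 5)(8 15)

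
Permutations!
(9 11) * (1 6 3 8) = (1 6 3 8)(9 11) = [0, 6, 2, 8, 4, 5, 3, 7, 1, 11, 10, 9]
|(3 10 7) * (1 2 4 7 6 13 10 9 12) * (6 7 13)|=9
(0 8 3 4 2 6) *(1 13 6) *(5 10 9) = (0 8 3 4 2 1 13 6)(5 10 9) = [8, 13, 1, 4, 2, 10, 0, 7, 3, 5, 9, 11, 12, 6]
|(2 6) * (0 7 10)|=6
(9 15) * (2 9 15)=(15)(2 9)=[0, 1, 9, 3, 4, 5, 6, 7, 8, 2, 10, 11, 12, 13, 14, 15]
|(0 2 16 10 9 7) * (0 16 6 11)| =|(0 2 6 11)(7 16 10 9)| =4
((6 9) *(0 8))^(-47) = ((0 8)(6 9))^(-47) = (0 8)(6 9)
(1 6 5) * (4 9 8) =[0, 6, 2, 3, 9, 1, 5, 7, 4, 8] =(1 6 5)(4 9 8)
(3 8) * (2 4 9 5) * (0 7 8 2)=(0 7 8 3 2 4 9 5)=[7, 1, 4, 2, 9, 0, 6, 8, 3, 5]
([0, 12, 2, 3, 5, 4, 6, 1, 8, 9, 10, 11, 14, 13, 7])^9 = (1 12 14 7)(4 5)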